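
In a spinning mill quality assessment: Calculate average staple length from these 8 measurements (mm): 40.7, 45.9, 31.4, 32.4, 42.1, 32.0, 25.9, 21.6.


Formula: Mean = sum of lengths / count
Sum = 40.7 + 45.9 + 31.4 + 32.4 + 42.1 + 32.0 + 25.9 + 21.6
Sum = 272.0 mm
Mean = 272.0 / 8 = 34.00 mm

34.00 mm


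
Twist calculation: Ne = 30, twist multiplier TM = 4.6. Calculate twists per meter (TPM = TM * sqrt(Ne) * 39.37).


Formula: TPM = TM * sqrt(Ne) * 39.37
Step 1: sqrt(Ne) = sqrt(30) = 5.4772
Step 2: TM * sqrt(Ne) = 4.6 * 5.4772 = 25.1951
Step 3: TPM = 25.1951 * 39.37 = 992 twists/m

992 twists/m


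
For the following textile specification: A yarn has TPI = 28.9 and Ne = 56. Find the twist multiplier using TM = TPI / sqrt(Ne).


Formula: TM = TPI / sqrt(Ne)
Step 1: sqrt(Ne) = sqrt(56) = 7.4833
Step 2: TM = 28.9 / 7.4833 = 3.86

3.86 TM


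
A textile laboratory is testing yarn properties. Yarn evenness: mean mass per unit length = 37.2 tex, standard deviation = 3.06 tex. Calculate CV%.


Formula: CV% = (standard deviation / mean) * 100
Step 1: Ratio = 3.06 / 37.2 = 0.082258
Step 2: CV% = 0.082258 * 100 = 8.2258% ≈ 8.2%

8.2%


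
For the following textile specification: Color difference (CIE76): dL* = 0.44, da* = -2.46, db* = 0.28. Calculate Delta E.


Formula: Delta E = sqrt(dL*^2 + da*^2 + db*^2)
Step 1: dL*^2 = 0.44^2 = 0.1936
Step 2: da*^2 = (-2.46)^2 = 6.0516
Step 3: db*^2 = 0.28^2 = 0.0784
Step 4: Sum = 0.1936 + 6.0516 + 0.0784 = 6.3236
Step 5: Delta E = sqrt(6.3236) = 2.51

2.51 Delta E


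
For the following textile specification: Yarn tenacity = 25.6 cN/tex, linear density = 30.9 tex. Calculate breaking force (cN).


Formula: Breaking force = Tenacity * Linear density
F = 25.6 cN/tex * 30.9 tex
F = 791.04 cN

791.04 cN


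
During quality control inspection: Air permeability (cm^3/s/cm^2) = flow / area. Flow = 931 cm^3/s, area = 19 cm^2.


Formula: Air Permeability = Airflow / Test Area
AP = 931 cm^3/s / 19 cm^2
AP = 49.0 cm^3/s/cm^2

49.0 cm^3/s/cm^2


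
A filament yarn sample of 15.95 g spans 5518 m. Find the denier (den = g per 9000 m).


Formula: den = (mass_g / length_m) * 9000
Substituting: den = (15.95 / 5518) * 9000
Intermediate: 15.95 / 5518 = 0.00289054 g/m
den = 0.00289054 * 9000 = 26.0 denier

26.0 denier


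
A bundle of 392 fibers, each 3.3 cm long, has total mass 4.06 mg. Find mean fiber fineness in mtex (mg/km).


Formula: fineness (mtex) = mass (mg) / total length (km) = (mass_mg / total_length_m) * 1000
Step 1: Convert fiber length: 3.3 cm = 0.033 m
Step 2: Total fiber length = 392 * 0.033 = 12.936 m
Step 3: Linear density = 4.06 mg / 12.936 m = 0.3139 mg/m
Step 4: fineness = 0.3139 * 1000 = 313.9 mtex

313.9 mtex


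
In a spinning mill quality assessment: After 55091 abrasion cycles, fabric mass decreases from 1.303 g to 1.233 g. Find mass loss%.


Formula: Mass loss% = ((m_before - m_after) / m_before) * 100
Step 1: Mass loss = 1.303 - 1.233 = 0.07 g
Step 2: Ratio = 0.07 / 1.303 = 0.0537222
Step 3: Mass loss% = 0.0537222 * 100 = 5.37222% ≈ 5.37%

5.37%


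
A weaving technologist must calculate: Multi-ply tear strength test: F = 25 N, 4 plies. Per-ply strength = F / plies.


Formula: Per-ply strength = Total force / Number of plies
Per-ply = 25 N / 4
Per-ply = 6.25 N

6.25 N


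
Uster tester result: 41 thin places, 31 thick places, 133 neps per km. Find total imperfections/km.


Formula: Total = thin places + thick places + neps
Total = 41 + 31 + 133
Total = 205 imperfections/km

205 imperfections/km


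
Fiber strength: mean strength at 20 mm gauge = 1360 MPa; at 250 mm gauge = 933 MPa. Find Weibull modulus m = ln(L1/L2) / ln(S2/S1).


Formula: m = ln(L1/L2) / ln(S2/S1)
Step 1: ln(L1/L2) = ln(20/250) = -2.52573
Step 2: S2/S1 = 933/1360 = 0.68603
Step 3: ln(S2/S1) = ln(0.68603) = -0.37683
Step 4: m = -2.52573 / -0.37683 = 6.70

6.70 (Weibull m)


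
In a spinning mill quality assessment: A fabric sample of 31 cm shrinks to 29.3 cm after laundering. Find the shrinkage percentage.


Formula: Shrinkage% = ((L_before - L_after) / L_before) * 100
Step 1: Shrinkage = 31 - 29.3 = 1.7 cm
Step 2: Shrinkage% = (1.7 / 31) * 100
Step 3: Shrinkage% = 0.054839 * 100 = 5.4839% ≈ 5.5%

5.5%


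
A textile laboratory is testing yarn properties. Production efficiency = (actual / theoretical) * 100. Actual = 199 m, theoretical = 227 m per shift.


Formula: Efficiency% = (Actual output / Theoretical output) * 100
Efficiency% = (199 / 227) * 100
Efficiency% = 0.876652 * 100 = 87.6652% ≈ 87.7%

87.7%


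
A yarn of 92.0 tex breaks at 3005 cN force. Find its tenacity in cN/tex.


Formula: Tenacity = Breaking force / Linear density
Tenacity = 3005 cN / 92.0 tex
Tenacity = 32.66 cN/tex

32.66 cN/tex


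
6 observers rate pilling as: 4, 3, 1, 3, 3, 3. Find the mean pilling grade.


Formula: Mean = sum / count
Sum = 4 + 3 + 1 + 3 + 3 + 3 = 17
Mean = 17 / 6 = 2.8

2.8


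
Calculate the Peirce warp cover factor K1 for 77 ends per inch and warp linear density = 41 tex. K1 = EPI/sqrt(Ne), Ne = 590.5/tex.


Formula: K1 = EPI / sqrt(Ne), with Ne = 590.5 / tex_warp
Step 1: Ne = 590.5 / 41 = 14.402
Step 2: sqrt(Ne) = sqrt(14.402) = 3.795
Step 3: K1 = 77 / 3.795 = 20.3

20.3


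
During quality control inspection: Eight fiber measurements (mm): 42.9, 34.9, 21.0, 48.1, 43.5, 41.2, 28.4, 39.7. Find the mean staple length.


Formula: Mean = sum of lengths / count
Sum = 42.9 + 34.9 + 21.0 + 48.1 + 43.5 + 41.2 + 28.4 + 39.7
Sum = 299.7 mm
Mean = 299.7 / 8 = 37.46 mm

37.46 mm


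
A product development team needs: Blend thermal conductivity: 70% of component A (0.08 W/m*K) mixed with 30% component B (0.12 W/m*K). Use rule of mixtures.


Formula: Blend property = (fraction_A * property_A) + (fraction_B * property_B)
Step 1: Contribution A = 70/100 * 0.08 W/m*K = 0.056 W/m*K
Step 2: Contribution B = 30/100 * 0.12 W/m*K = 0.036 W/m*K
Step 3: Blend thermal conductivity = 0.056 + 0.036 = 0.092 W/m*K

0.092 W/m*K


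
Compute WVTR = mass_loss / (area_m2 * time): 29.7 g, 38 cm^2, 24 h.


Formula: WVTR = mass_loss / (area * time)
Step 1: Convert area: 38 cm^2 = 0.0038 m^2
Step 2: WVTR = 29.7 g / (0.0038 m^2 * 24 h)
Step 3: WVTR = 29.7 / 0.0912 = 325.7 g/m^2/h

325.7 g/m^2/h


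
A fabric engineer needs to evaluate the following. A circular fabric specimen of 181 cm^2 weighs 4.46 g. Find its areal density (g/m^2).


Formula: GSM = mass_g / area_m2
Step 1: Convert area: 181 cm^2 = 181 / 10000 = 0.0181 m^2
Step 2: GSM = 4.46 g / 0.0181 m^2 = 246.4 g/m^2

246.4 g/m^2


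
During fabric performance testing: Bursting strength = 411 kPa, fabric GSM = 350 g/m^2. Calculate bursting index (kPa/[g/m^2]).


Formula: Bursting Index = Bursting Strength / Fabric GSM
BI = 411 kPa / 350 g/m^2
BI = 1.174 kPa/(g/m^2)

1.174 kPa/(g/m^2)


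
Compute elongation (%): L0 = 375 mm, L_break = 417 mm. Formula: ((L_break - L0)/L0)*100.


Formula: Elongation (%) = ((L_break - L0) / L0) * 100
Step 1: Extension = 417 - 375 = 42 mm
Step 2: Elongation = (42 / 375) * 100
Step 3: Elongation = 0.112 * 100 = 11.2%

11.2%


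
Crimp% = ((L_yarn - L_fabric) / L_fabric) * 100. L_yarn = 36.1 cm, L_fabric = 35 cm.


Formula: Crimp% = ((L_yarn - L_fabric) / L_fabric) * 100
Step 1: Extension = 36.1 - 35 = 1.1 cm
Step 2: Crimp% = (1.1 / 35) * 100
Step 3: Crimp% = 0.031429 * 100 = 3.1429% ≈ 3.1%

3.1%


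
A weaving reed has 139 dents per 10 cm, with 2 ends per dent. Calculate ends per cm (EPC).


Formula: EPC = (dents per 10 cm * ends per dent) / 10
Step 1: Total ends per 10 cm = 139 * 2 = 278
Step 2: EPC = 278 / 10 = 27.8 ends/cm

27.8 ends/cm


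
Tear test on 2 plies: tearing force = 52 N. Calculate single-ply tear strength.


Formula: Per-ply strength = Total force / Number of plies
Per-ply = 52 N / 2
Per-ply = 26 N

26 N


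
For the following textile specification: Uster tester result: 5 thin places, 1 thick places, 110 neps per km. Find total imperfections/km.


Formula: Total = thin places + thick places + neps
Total = 5 + 1 + 110
Total = 116 imperfections/km

116 imperfections/km


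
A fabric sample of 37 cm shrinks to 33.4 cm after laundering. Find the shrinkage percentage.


Formula: Shrinkage% = ((L_before - L_after) / L_before) * 100
Step 1: Shrinkage = 37 - 33.4 = 3.6 cm
Step 2: Shrinkage% = (3.6 / 37) * 100
Step 3: Shrinkage% = 0.097297 * 100 = 9.7297% ≈ 9.7%

9.7%


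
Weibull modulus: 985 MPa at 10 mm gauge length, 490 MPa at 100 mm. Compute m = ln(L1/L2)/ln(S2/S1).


Formula: m = ln(L1/L2) / ln(S2/S1)
Step 1: ln(L1/L2) = ln(10/100) = -2.30259
Step 2: S2/S1 = 490/985 = 0.49746
Step 3: ln(S2/S1) = ln(0.49746) = -0.69824
Step 4: m = -2.30259 / -0.69824 = 3.30

3.30 (Weibull m)


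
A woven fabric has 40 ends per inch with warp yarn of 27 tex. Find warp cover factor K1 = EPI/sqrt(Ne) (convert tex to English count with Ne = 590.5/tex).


Formula: K1 = EPI / sqrt(Ne), with Ne = 590.5 / tex_warp
Step 1: Ne = 590.5 / 27 = 21.87
Step 2: sqrt(Ne) = sqrt(21.87) = 4.6765
Step 3: K1 = 40 / 4.6765 = 8.6

8.6


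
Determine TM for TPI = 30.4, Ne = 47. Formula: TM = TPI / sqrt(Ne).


Formula: TM = TPI / sqrt(Ne)
Step 1: sqrt(Ne) = sqrt(47) = 6.8557
Step 2: TM = 30.4 / 6.8557 = 4.43

4.43 TM


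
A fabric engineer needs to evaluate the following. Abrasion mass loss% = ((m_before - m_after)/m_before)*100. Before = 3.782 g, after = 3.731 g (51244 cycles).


Formula: Mass loss% = ((m_before - m_after) / m_before) * 100
Step 1: Mass loss = 3.782 - 3.731 = 0.051 g
Step 2: Ratio = 0.051 / 3.782 = 0.0134849
Step 3: Mass loss% = 0.0134849 * 100 = 1.34849% ≈ 1.35%

1.35%


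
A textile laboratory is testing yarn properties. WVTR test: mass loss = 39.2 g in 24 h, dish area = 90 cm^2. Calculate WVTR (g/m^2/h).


Formula: WVTR = mass_loss / (area * time)
Step 1: Convert area: 90 cm^2 = 0.009 m^2
Step 2: WVTR = 39.2 g / (0.009 m^2 * 24 h)
Step 3: WVTR = 39.2 / 0.216 = 181.5 g/m^2/h

181.5 g/m^2/h


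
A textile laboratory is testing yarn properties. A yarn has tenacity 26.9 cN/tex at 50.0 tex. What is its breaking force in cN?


Formula: Breaking force = Tenacity * Linear density
F = 26.9 cN/tex * 50.0 tex
F = 1345.00 cN

1345.00 cN


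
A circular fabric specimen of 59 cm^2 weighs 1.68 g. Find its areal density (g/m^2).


Formula: GSM = mass_g / area_m2
Step 1: Convert area: 59 cm^2 = 59 / 10000 = 0.0059 m^2
Step 2: GSM = 1.68 g / 0.0059 m^2 = 284.7 g/m^2

284.7 g/m^2


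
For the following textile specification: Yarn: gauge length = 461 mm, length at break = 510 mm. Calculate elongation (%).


Formula: Elongation (%) = ((L_break - L0) / L0) * 100
Step 1: Extension = 510 - 461 = 49 mm
Step 2: Elongation = (49 / 461) * 100
Step 3: Elongation = 0.106291 * 100 = 10.6291% ≈ 10.6%

10.6%


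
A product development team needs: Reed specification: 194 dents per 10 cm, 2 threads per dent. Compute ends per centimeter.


Formula: EPC = (dents per 10 cm * ends per dent) / 10
Step 1: Total ends per 10 cm = 194 * 2 = 388
Step 2: EPC = 388 / 10 = 38.8 ends/cm

38.8 ends/cm


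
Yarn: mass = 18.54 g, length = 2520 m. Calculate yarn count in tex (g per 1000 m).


Formula: Tex = (mass_g / length_m) * 1000
Substituting: Tex = (18.54 / 2520) * 1000
Intermediate: 18.54 / 2520 = 0.00735714 g/m
Tex = 0.00735714 * 1000 = 7.36 tex

7.36 tex


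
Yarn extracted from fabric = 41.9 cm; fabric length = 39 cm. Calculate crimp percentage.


Formula: Crimp% = ((L_yarn - L_fabric) / L_fabric) * 100
Step 1: Extension = 41.9 - 39 = 2.9 cm
Step 2: Crimp% = (2.9 / 39) * 100
Step 3: Crimp% = 0.074359 * 100 = 7.4359% ≈ 7.4%

7.4%


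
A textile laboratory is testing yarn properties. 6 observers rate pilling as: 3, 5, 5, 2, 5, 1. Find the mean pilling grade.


Formula: Mean = sum / count
Sum = 3 + 5 + 5 + 2 + 5 + 1 = 21
Mean = 21 / 6 = 3.5

3.5


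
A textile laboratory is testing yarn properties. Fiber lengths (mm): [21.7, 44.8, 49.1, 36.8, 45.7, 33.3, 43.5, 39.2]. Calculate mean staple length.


Formula: Mean = sum of lengths / count
Sum = 21.7 + 44.8 + 49.1 + 36.8 + 45.7 + 33.3 + 43.5 + 39.2
Sum = 314.1 mm
Mean = 314.1 / 8 = 39.26 mm

39.26 mm


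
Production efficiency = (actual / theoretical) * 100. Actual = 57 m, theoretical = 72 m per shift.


Formula: Efficiency% = (Actual output / Theoretical output) * 100
Efficiency% = (57 / 72) * 100
Efficiency% = 0.791667 * 100 = 79.1667% ≈ 79.2%

79.2%


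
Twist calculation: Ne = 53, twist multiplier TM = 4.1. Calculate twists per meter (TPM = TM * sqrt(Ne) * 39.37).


Formula: TPM = TM * sqrt(Ne) * 39.37
Step 1: sqrt(Ne) = sqrt(53) = 7.2801
Step 2: TM * sqrt(Ne) = 4.1 * 7.2801 = 29.8484
Step 3: TPM = 29.8484 * 39.37 = 1175 twists/m

1175 twists/m


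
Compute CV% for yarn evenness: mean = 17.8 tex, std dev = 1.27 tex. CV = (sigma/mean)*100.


Formula: CV% = (standard deviation / mean) * 100
Step 1: Ratio = 1.27 / 17.8 = 0.071348
Step 2: CV% = 0.071348 * 100 = 7.1348% ≈ 7.1%

7.1%


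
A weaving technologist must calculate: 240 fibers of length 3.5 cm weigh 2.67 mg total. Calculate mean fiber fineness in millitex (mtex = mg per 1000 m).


Formula: fineness (mtex) = mass (mg) / total length (km) = (mass_mg / total_length_m) * 1000
Step 1: Convert fiber length: 3.5 cm = 0.035 m
Step 2: Total fiber length = 240 * 0.035 = 8.4 m
Step 3: Linear density = 2.67 mg / 8.4 m = 0.3179 mg/m
Step 4: fineness = 0.3179 * 1000 = 317.9 mtex

317.9 mtex


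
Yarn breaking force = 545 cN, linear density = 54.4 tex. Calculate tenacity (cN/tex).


Formula: Tenacity = Breaking force / Linear density
Tenacity = 545 cN / 54.4 tex
Tenacity = 10.02 cN/tex

10.02 cN/tex


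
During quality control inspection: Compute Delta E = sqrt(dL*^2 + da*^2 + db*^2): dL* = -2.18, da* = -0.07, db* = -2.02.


Formula: Delta E = sqrt(dL*^2 + da*^2 + db*^2)
Step 1: dL*^2 = (-2.18)^2 = 4.7524
Step 2: da*^2 = (-0.07)^2 = 0.0049
Step 3: db*^2 = (-2.02)^2 = 4.0804
Step 4: Sum = 4.7524 + 0.0049 + 4.0804 = 8.8377
Step 5: Delta E = sqrt(8.8377) = 2.97

2.97 Delta E


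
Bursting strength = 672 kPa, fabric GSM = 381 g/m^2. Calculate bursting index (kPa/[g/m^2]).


Formula: Bursting Index = Bursting Strength / Fabric GSM
BI = 672 kPa / 381 g/m^2
BI = 1.764 kPa/(g/m^2)

1.764 kPa/(g/m^2)


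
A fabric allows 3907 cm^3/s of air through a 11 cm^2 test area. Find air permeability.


Formula: Air Permeability = Airflow / Test Area
AP = 3907 cm^3/s / 11 cm^2
AP = 355.2 cm^3/s/cm^2

355.2 cm^3/s/cm^2


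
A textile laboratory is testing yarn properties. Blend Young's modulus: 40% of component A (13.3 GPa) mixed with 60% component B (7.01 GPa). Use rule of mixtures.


Formula: Blend property = (fraction_A * property_A) + (fraction_B * property_B)
Step 1: Contribution A = 40/100 * 13.3 GPa = 5.32 GPa
Step 2: Contribution B = 60/100 * 7.01 GPa = 4.206 GPa
Step 3: Blend Young's modulus = 5.32 + 4.206 = 9.526 GPa

9.526 GPa


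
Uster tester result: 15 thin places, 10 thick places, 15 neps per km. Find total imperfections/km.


Formula: Total = thin places + thick places + neps
Total = 15 + 10 + 15
Total = 40 imperfections/km

40 imperfections/km


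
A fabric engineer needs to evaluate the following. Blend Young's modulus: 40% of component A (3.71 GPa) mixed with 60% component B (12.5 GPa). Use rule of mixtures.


Formula: Blend property = (fraction_A * property_A) + (fraction_B * property_B)
Step 1: Contribution A = 40/100 * 3.71 GPa = 1.484 GPa
Step 2: Contribution B = 60/100 * 12.5 GPa = 7.5 GPa
Step 3: Blend Young's modulus = 1.484 + 7.5 = 8.984 GPa

8.984 GPa


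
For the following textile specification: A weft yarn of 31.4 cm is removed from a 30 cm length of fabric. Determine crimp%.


Formula: Crimp% = ((L_yarn - L_fabric) / L_fabric) * 100
Step 1: Extension = 31.4 - 30 = 1.4 cm
Step 2: Crimp% = (1.4 / 30) * 100
Step 3: Crimp% = 0.046667 * 100 = 4.6667% ≈ 4.7%

4.7%


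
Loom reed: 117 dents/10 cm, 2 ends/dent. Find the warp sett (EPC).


Formula: EPC = (dents per 10 cm * ends per dent) / 10
Step 1: Total ends per 10 cm = 117 * 2 = 234
Step 2: EPC = 234 / 10 = 23.4 ends/cm

23.4 ends/cm


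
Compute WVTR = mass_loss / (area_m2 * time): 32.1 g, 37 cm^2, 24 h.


Formula: WVTR = mass_loss / (area * time)
Step 1: Convert area: 37 cm^2 = 0.0037 m^2
Step 2: WVTR = 32.1 g / (0.0037 m^2 * 24 h)
Step 3: WVTR = 32.1 / 0.0888 = 361.5 g/m^2/h

361.5 g/m^2/h


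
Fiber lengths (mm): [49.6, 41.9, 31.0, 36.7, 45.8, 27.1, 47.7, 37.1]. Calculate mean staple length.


Formula: Mean = sum of lengths / count
Sum = 49.6 + 41.9 + 31.0 + 36.7 + 45.8 + 27.1 + 47.7 + 37.1
Sum = 316.9 mm
Mean = 316.9 / 8 = 39.61 mm

39.61 mm


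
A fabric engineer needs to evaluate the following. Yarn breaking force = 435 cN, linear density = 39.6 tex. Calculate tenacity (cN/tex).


Formula: Tenacity = Breaking force / Linear density
Tenacity = 435 cN / 39.6 tex
Tenacity = 10.98 cN/tex

10.98 cN/tex


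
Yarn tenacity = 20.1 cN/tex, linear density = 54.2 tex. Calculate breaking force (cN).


Formula: Breaking force = Tenacity * Linear density
F = 20.1 cN/tex * 54.2 tex
F = 1089.42 cN

1089.42 cN


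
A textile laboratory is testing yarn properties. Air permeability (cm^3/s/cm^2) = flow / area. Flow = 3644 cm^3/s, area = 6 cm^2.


Formula: Air Permeability = Airflow / Test Area
AP = 3644 cm^3/s / 6 cm^2
AP = 607.3 cm^3/s/cm^2

607.3 cm^3/s/cm^2


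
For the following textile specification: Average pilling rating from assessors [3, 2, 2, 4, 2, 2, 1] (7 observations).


Formula: Mean = sum / count
Sum = 3 + 2 + 2 + 4 + 2 + 2 + 1 = 16
Mean = 16 / 7 = 2.3

2.3


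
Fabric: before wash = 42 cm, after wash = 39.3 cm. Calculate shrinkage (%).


Formula: Shrinkage% = ((L_before - L_after) / L_before) * 100
Step 1: Shrinkage = 42 - 39.3 = 2.7 cm
Step 2: Shrinkage% = (2.7 / 42) * 100
Step 3: Shrinkage% = 0.064286 * 100 = 6.4286% ≈ 6.4%

6.4%


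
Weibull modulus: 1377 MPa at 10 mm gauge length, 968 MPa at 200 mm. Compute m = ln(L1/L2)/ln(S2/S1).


Formula: m = ln(L1/L2) / ln(S2/S1)
Step 1: ln(L1/L2) = ln(10/200) = -2.99573
Step 2: S2/S1 = 968/1377 = 0.70298
Step 3: ln(S2/S1) = ln(0.70298) = -0.35243
Step 4: m = -2.99573 / -0.35243 = 8.50

8.50 (Weibull m)


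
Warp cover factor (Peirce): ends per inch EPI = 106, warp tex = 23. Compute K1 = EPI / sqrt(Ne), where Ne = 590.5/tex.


Formula: K1 = EPI / sqrt(Ne), with Ne = 590.5 / tex_warp
Step 1: Ne = 590.5 / 23 = 25.674
Step 2: sqrt(Ne) = sqrt(25.674) = 5.067
Step 3: K1 = 106 / 5.067 = 20.9

20.9


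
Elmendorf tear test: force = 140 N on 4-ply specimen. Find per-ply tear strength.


Formula: Per-ply strength = Total force / Number of plies
Per-ply = 140 N / 4
Per-ply = 35 N

35 N


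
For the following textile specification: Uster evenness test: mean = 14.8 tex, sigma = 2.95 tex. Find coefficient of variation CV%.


Formula: CV% = (standard deviation / mean) * 100
Step 1: Ratio = 2.95 / 14.8 = 0.199324
Step 2: CV% = 0.199324 * 100 = 19.9324% ≈ 19.9%

19.9%


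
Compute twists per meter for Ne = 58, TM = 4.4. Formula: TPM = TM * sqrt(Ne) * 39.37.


Formula: TPM = TM * sqrt(Ne) * 39.37
Step 1: sqrt(Ne) = sqrt(58) = 7.6158
Step 2: TM * sqrt(Ne) = 4.4 * 7.6158 = 33.5095
Step 3: TPM = 33.5095 * 39.37 = 1319 twists/m

1319 twists/m


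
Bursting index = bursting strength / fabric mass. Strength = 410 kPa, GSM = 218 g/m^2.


Formula: Bursting Index = Bursting Strength / Fabric GSM
BI = 410 kPa / 218 g/m^2
BI = 1.881 kPa/(g/m^2)

1.881 kPa/(g/m^2)


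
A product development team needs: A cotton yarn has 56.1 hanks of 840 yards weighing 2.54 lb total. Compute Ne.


Formula: Ne = hanks / mass_lb
Substituting: Ne = 56.1 / 2.54
Ne = 22.1

22.1 Ne


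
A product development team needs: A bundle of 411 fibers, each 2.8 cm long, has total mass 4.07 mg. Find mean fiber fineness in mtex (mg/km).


Formula: fineness (mtex) = mass (mg) / total length (km) = (mass_mg / total_length_m) * 1000
Step 1: Convert fiber length: 2.8 cm = 0.028 m
Step 2: Total fiber length = 411 * 0.028 = 11.508 m
Step 3: Linear density = 4.07 mg / 11.508 m = 0.3537 mg/m
Step 4: fineness = 0.3537 * 1000 = 353.7 mtex

353.7 mtex


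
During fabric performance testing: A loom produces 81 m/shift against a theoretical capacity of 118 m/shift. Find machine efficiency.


Formula: Efficiency% = (Actual output / Theoretical output) * 100
Efficiency% = (81 / 118) * 100
Efficiency% = 0.686441 * 100 = 68.6441% ≈ 68.6%

68.6%


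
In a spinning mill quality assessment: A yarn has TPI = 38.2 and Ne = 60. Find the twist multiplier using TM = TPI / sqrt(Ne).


Formula: TM = TPI / sqrt(Ne)
Step 1: sqrt(Ne) = sqrt(60) = 7.746
Step 2: TM = 38.2 / 7.746 = 4.93

4.93 TM


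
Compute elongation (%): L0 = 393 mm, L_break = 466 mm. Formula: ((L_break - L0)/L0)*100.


Formula: Elongation (%) = ((L_break - L0) / L0) * 100
Step 1: Extension = 466 - 393 = 73 mm
Step 2: Elongation = (73 / 393) * 100
Step 3: Elongation = 0.185751 * 100 = 18.5751% ≈ 18.6%

18.6%


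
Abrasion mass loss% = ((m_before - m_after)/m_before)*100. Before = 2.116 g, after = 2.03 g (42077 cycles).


Formula: Mass loss% = ((m_before - m_after) / m_before) * 100
Step 1: Mass loss = 2.116 - 2.03 = 0.086 g
Step 2: Ratio = 0.086 / 2.116 = 0.0406427
Step 3: Mass loss% = 0.0406427 * 100 = 4.06427% ≈ 4.06%

4.06%


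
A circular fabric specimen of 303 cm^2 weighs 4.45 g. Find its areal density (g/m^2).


Formula: GSM = mass_g / area_m2
Step 1: Convert area: 303 cm^2 = 303 / 10000 = 0.0303 m^2
Step 2: GSM = 4.45 g / 0.0303 m^2 = 146.9 g/m^2

146.9 g/m^2


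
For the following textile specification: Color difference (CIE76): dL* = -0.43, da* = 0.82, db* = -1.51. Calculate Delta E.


Formula: Delta E = sqrt(dL*^2 + da*^2 + db*^2)
Step 1: dL*^2 = (-0.43)^2 = 0.1849
Step 2: da*^2 = 0.82^2 = 0.6724
Step 3: db*^2 = (-1.51)^2 = 2.2801
Step 4: Sum = 0.1849 + 0.6724 + 2.2801 = 3.1374
Step 5: Delta E = sqrt(3.1374) = 1.77

1.77 Delta E


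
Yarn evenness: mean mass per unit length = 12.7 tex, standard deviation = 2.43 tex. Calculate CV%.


Formula: CV% = (standard deviation / mean) * 100
Step 1: Ratio = 2.43 / 12.7 = 0.191339
Step 2: CV% = 0.191339 * 100 = 19.1339% ≈ 19.1%

19.1%


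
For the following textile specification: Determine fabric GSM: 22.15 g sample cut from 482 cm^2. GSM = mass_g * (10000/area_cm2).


Formula: GSM = mass_g / area_m2
Step 1: Convert area: 482 cm^2 = 482 / 10000 = 0.0482 m^2
Step 2: GSM = 22.15 g / 0.0482 m^2 = 459.5 g/m^2

459.5 g/m^2


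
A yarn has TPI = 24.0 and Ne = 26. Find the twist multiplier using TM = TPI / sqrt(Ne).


Formula: TM = TPI / sqrt(Ne)
Step 1: sqrt(Ne) = sqrt(26) = 5.099
Step 2: TM = 24.0 / 5.099 = 4.71

4.71 TM


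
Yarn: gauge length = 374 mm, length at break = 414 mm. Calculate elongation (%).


Formula: Elongation (%) = ((L_break - L0) / L0) * 100
Step 1: Extension = 414 - 374 = 40 mm
Step 2: Elongation = (40 / 374) * 100
Step 3: Elongation = 0.106952 * 100 = 10.6952% ≈ 10.7%

10.7%


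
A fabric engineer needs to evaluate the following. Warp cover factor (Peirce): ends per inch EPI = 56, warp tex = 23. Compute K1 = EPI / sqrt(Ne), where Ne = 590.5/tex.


Formula: K1 = EPI / sqrt(Ne), with Ne = 590.5 / tex_warp
Step 1: Ne = 590.5 / 23 = 25.674
Step 2: sqrt(Ne) = sqrt(25.674) = 5.067
Step 3: K1 = 56 / 5.067 = 11.1

11.1


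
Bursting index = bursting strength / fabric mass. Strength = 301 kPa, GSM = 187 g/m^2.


Formula: Bursting Index = Bursting Strength / Fabric GSM
BI = 301 kPa / 187 g/m^2
BI = 1.610 kPa/(g/m^2)

1.610 kPa/(g/m^2)


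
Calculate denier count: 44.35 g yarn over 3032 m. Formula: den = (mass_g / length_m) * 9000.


Formula: den = (mass_g / length_m) * 9000
Substituting: den = (44.35 / 3032) * 9000
Intermediate: 44.35 / 3032 = 0.01462731 g/m
den = 0.01462731 * 9000 = 131.6 denier

131.6 denier


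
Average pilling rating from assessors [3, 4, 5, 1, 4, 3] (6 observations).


Formula: Mean = sum / count
Sum = 3 + 4 + 5 + 1 + 4 + 3 = 20
Mean = 20 / 6 = 3.3

3.3


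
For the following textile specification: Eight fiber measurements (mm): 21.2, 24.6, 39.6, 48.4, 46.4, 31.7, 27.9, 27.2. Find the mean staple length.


Formula: Mean = sum of lengths / count
Sum = 21.2 + 24.6 + 39.6 + 48.4 + 46.4 + 31.7 + 27.9 + 27.2
Sum = 267.0 mm
Mean = 267.0 / 8 = 33.38 mm

33.38 mm


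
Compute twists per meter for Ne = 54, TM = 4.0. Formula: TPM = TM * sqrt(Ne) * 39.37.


Formula: TPM = TM * sqrt(Ne) * 39.37
Step 1: sqrt(Ne) = sqrt(54) = 7.3485
Step 2: TM * sqrt(Ne) = 4.0 * 7.3485 = 29.394
Step 3: TPM = 29.394 * 39.37 = 1157 twists/m

1157 twists/m


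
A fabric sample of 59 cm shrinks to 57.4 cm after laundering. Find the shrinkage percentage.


Formula: Shrinkage% = ((L_before - L_after) / L_before) * 100
Step 1: Shrinkage = 59 - 57.4 = 1.6 cm
Step 2: Shrinkage% = (1.6 / 59) * 100
Step 3: Shrinkage% = 0.027119 * 100 = 2.7119% ≈ 2.7%

2.7%


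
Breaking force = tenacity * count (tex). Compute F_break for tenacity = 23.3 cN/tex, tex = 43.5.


Formula: Breaking force = Tenacity * Linear density
F = 23.3 cN/tex * 43.5 tex
F = 1013.55 cN

1013.55 cN


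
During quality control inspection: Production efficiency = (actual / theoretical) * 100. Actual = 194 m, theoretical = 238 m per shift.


Formula: Efficiency% = (Actual output / Theoretical output) * 100
Efficiency% = (194 / 238) * 100
Efficiency% = 0.815126 * 100 = 81.5126% ≈ 81.5%

81.5%


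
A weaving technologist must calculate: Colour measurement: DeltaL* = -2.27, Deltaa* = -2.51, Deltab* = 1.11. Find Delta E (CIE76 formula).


Formula: Delta E = sqrt(dL*^2 + da*^2 + db*^2)
Step 1: dL*^2 = (-2.27)^2 = 5.1529
Step 2: da*^2 = (-2.51)^2 = 6.3001
Step 3: db*^2 = 1.11^2 = 1.2321
Step 4: Sum = 5.1529 + 6.3001 + 1.2321 = 12.6851
Step 5: Delta E = sqrt(12.6851) = 3.56

3.56 Delta E


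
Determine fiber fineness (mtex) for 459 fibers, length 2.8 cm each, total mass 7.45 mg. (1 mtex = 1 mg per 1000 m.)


Formula: fineness (mtex) = mass (mg) / total length (km) = (mass_mg / total_length_m) * 1000
Step 1: Convert fiber length: 2.8 cm = 0.028 m
Step 2: Total fiber length = 459 * 0.028 = 12.852 m
Step 3: Linear density = 7.45 mg / 12.852 m = 0.5797 mg/m
Step 4: fineness = 0.5797 * 1000 = 579.7 mtex

579.7 mtex


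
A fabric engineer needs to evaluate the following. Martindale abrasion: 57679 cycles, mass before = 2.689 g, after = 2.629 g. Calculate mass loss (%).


Formula: Mass loss% = ((m_before - m_after) / m_before) * 100
Step 1: Mass loss = 2.689 - 2.629 = 0.06 g
Step 2: Ratio = 0.06 / 2.689 = 0.0223131
Step 3: Mass loss% = 0.0223131 * 100 = 2.23131% ≈ 2.23%

2.23%


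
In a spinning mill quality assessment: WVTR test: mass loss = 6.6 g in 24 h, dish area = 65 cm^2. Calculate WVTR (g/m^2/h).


Formula: WVTR = mass_loss / (area * time)
Step 1: Convert area: 65 cm^2 = 0.0065 m^2
Step 2: WVTR = 6.6 g / (0.0065 m^2 * 24 h)
Step 3: WVTR = 6.6 / 0.156 = 42.3 g/m^2/h

42.3 g/m^2/h


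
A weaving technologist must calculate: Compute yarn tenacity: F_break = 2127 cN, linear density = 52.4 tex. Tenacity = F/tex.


Formula: Tenacity = Breaking force / Linear density
Tenacity = 2127 cN / 52.4 tex
Tenacity = 40.59 cN/tex

40.59 cN/tex


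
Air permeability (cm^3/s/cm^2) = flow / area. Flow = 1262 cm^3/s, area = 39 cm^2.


Formula: Air Permeability = Airflow / Test Area
AP = 1262 cm^3/s / 39 cm^2
AP = 32.4 cm^3/s/cm^2

32.4 cm^3/s/cm^2


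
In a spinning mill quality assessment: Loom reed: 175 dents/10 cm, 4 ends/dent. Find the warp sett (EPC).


Formula: EPC = (dents per 10 cm * ends per dent) / 10
Step 1: Total ends per 10 cm = 175 * 4 = 700
Step 2: EPC = 700 / 10 = 70.0 ends/cm

70.0 ends/cm


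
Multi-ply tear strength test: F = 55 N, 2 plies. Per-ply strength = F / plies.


Formula: Per-ply strength = Total force / Number of plies
Per-ply = 55 N / 2
Per-ply = 27.5 N

27.5 N


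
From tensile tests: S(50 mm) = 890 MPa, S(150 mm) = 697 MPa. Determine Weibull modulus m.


Formula: m = ln(L1/L2) / ln(S2/S1)
Step 1: ln(L1/L2) = ln(50/150) = -1.09861
Step 2: S2/S1 = 697/890 = 0.78315
Step 3: ln(S2/S1) = ln(0.78315) = -0.24443
Step 4: m = -1.09861 / -0.24443 = 4.49

4.49 (Weibull m)


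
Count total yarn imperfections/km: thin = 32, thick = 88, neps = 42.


Formula: Total = thin places + thick places + neps
Total = 32 + 88 + 42
Total = 162 imperfections/km

162 imperfections/km


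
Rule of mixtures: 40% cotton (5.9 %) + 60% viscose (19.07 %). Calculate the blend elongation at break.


Formula: Blend property = (fraction_A * property_A) + (fraction_B * property_B)
Step 1: Contribution A = 40/100 * 5.9 % = 2.36 %
Step 2: Contribution B = 60/100 * 19.07 % = 11.442 %
Step 3: Blend elongation at break = 2.36 + 11.442 = 13.802 %

13.802 %


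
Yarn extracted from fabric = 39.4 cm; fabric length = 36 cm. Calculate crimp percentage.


Formula: Crimp% = ((L_yarn - L_fabric) / L_fabric) * 100
Step 1: Extension = 39.4 - 36 = 3.4 cm
Step 2: Crimp% = (3.4 / 36) * 100
Step 3: Crimp% = 0.094444 * 100 = 9.4444% ≈ 9.4%

9.4%


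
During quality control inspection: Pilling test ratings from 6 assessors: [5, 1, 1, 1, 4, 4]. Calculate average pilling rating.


Formula: Mean = sum / count
Sum = 5 + 1 + 1 + 1 + 4 + 4 = 16
Mean = 16 / 6 = 2.7

2.7


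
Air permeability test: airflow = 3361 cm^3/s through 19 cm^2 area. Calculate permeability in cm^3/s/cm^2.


Formula: Air Permeability = Airflow / Test Area
AP = 3361 cm^3/s / 19 cm^2
AP = 176.9 cm^3/s/cm^2

176.9 cm^3/s/cm^2


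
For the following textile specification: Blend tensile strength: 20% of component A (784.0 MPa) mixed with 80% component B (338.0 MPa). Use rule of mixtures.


Formula: Blend property = (fraction_A * property_A) + (fraction_B * property_B)
Step 1: Contribution A = 20/100 * 784.0 MPa = 156.8 MPa
Step 2: Contribution B = 80/100 * 338.0 MPa = 270.4 MPa
Step 3: Blend tensile strength = 156.8 + 270.4 = 427.2 MPa

427.2 MPa


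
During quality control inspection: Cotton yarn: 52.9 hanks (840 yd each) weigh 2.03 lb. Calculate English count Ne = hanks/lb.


Formula: Ne = hanks / mass_lb
Substituting: Ne = 52.9 / 2.03
Ne = 26.1

26.1 Ne


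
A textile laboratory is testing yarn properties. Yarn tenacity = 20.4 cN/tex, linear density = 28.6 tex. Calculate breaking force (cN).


Formula: Breaking force = Tenacity * Linear density
F = 20.4 cN/tex * 28.6 tex
F = 583.44 cN

583.44 cN


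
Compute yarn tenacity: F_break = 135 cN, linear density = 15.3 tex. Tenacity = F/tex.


Formula: Tenacity = Breaking force / Linear density
Tenacity = 135 cN / 15.3 tex
Tenacity = 8.82 cN/tex

8.82 cN/tex


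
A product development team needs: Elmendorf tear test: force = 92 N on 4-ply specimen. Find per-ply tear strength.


Formula: Per-ply strength = Total force / Number of plies
Per-ply = 92 N / 4
Per-ply = 23 N

23 N


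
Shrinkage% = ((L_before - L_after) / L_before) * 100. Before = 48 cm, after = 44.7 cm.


Formula: Shrinkage% = ((L_before - L_after) / L_before) * 100
Step 1: Shrinkage = 48 - 44.7 = 3.3 cm
Step 2: Shrinkage% = (3.3 / 48) * 100
Step 3: Shrinkage% = 0.06875 * 100 = 6.875% ≈ 6.9%

6.9%


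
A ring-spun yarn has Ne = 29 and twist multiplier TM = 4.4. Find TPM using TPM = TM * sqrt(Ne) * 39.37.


Formula: TPM = TM * sqrt(Ne) * 39.37
Step 1: sqrt(Ne) = sqrt(29) = 5.3852
Step 2: TM * sqrt(Ne) = 4.4 * 5.3852 = 23.6949
Step 3: TPM = 23.6949 * 39.37 = 933 twists/m

933 twists/m


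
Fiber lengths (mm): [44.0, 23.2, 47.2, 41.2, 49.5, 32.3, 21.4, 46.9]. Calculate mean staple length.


Formula: Mean = sum of lengths / count
Sum = 44.0 + 23.2 + 47.2 + 41.2 + 49.5 + 32.3 + 21.4 + 46.9
Sum = 305.7 mm
Mean = 305.7 / 8 = 38.21 mm

38.21 mm


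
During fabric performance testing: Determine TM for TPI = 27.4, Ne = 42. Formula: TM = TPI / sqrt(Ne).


Formula: TM = TPI / sqrt(Ne)
Step 1: sqrt(Ne) = sqrt(42) = 6.4807
Step 2: TM = 27.4 / 6.4807 = 4.23

4.23 TM


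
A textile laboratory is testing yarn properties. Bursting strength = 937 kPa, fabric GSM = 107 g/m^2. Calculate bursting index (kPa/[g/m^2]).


Formula: Bursting Index = Bursting Strength / Fabric GSM
BI = 937 kPa / 107 g/m^2
BI = 8.757 kPa/(g/m^2)

8.757 kPa/(g/m^2)


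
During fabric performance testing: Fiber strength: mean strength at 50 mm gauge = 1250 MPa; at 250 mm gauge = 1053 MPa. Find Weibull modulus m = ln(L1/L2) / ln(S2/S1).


Formula: m = ln(L1/L2) / ln(S2/S1)
Step 1: ln(L1/L2) = ln(50/250) = -1.60944
Step 2: S2/S1 = 1053/1250 = 0.8424
Step 3: ln(S2/S1) = ln(0.8424) = -0.17150
Step 4: m = -1.60944 / -0.17150 = 9.38

9.38 (Weibull m)


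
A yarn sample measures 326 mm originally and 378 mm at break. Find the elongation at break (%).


Formula: Elongation (%) = ((L_break - L0) / L0) * 100
Step 1: Extension = 378 - 326 = 52 mm
Step 2: Elongation = (52 / 326) * 100
Step 3: Elongation = 0.159509 * 100 = 15.9509% ≈ 16.0%

16.0%


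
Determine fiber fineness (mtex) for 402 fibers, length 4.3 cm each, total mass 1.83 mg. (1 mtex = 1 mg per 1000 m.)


Formula: fineness (mtex) = mass (mg) / total length (km) = (mass_mg / total_length_m) * 1000
Step 1: Convert fiber length: 4.3 cm = 0.043 m
Step 2: Total fiber length = 402 * 0.043 = 17.286 m
Step 3: Linear density = 1.83 mg / 17.286 m = 0.1059 mg/m
Step 4: fineness = 0.1059 * 1000 = 105.9 mtex

105.9 mtex


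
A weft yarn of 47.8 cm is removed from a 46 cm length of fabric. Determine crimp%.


Formula: Crimp% = ((L_yarn - L_fabric) / L_fabric) * 100
Step 1: Extension = 47.8 - 46 = 1.8 cm
Step 2: Crimp% = (1.8 / 46) * 100
Step 3: Crimp% = 0.03913 * 100 = 3.913% ≈ 3.9%

3.9%


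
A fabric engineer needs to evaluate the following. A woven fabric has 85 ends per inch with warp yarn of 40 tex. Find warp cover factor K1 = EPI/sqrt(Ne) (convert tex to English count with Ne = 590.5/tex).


Formula: K1 = EPI / sqrt(Ne), with Ne = 590.5 / tex_warp
Step 1: Ne = 590.5 / 40 = 14.763
Step 2: sqrt(Ne) = sqrt(14.763) = 3.8423
Step 3: K1 = 85 / 3.8423 = 22.1

22.1


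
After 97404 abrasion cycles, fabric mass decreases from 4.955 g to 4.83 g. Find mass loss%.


Formula: Mass loss% = ((m_before - m_after) / m_before) * 100
Step 1: Mass loss = 4.955 - 4.83 = 0.125 g
Step 2: Ratio = 0.125 / 4.955 = 0.025227
Step 3: Mass loss% = 0.025227 * 100 = 2.5227% ≈ 2.52%

2.52%


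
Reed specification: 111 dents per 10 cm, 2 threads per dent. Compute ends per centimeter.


Formula: EPC = (dents per 10 cm * ends per dent) / 10
Step 1: Total ends per 10 cm = 111 * 2 = 222
Step 2: EPC = 222 / 10 = 22.2 ends/cm

22.2 ends/cm


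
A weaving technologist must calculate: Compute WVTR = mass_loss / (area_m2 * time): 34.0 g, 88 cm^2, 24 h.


Formula: WVTR = mass_loss / (area * time)
Step 1: Convert area: 88 cm^2 = 0.0088 m^2
Step 2: WVTR = 34.0 g / (0.0088 m^2 * 24 h)
Step 3: WVTR = 34.0 / 0.2112 = 161.0 g/m^2/h

161.0 g/m^2/h


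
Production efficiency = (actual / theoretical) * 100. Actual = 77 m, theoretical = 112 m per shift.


Formula: Efficiency% = (Actual output / Theoretical output) * 100
Efficiency% = (77 / 112) * 100
Efficiency% = 0.6875 * 100 = 68.75% ≈ 68.8%

68.8%


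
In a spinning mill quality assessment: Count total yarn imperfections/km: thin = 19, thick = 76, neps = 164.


Formula: Total = thin places + thick places + neps
Total = 19 + 76 + 164
Total = 259 imperfections/km

259 imperfections/km


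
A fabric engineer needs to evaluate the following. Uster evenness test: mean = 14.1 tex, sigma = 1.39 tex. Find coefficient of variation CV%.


Formula: CV% = (standard deviation / mean) * 100
Step 1: Ratio = 1.39 / 14.1 = 0.098582
Step 2: CV% = 0.098582 * 100 = 9.8582% ≈ 9.9%

9.9%


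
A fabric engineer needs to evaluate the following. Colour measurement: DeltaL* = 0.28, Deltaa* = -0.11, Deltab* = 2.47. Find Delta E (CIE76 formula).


Formula: Delta E = sqrt(dL*^2 + da*^2 + db*^2)
Step 1: dL*^2 = 0.28^2 = 0.0784
Step 2: da*^2 = (-0.11)^2 = 0.0121
Step 3: db*^2 = 2.47^2 = 6.1009
Step 4: Sum = 0.0784 + 0.0121 + 6.1009 = 6.1914
Step 5: Delta E = sqrt(6.1914) = 2.49

2.49 Delta E


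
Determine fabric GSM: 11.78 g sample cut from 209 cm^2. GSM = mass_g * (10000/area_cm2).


Formula: GSM = mass_g / area_m2
Step 1: Convert area: 209 cm^2 = 209 / 10000 = 0.0209 m^2
Step 2: GSM = 11.78 g / 0.0209 m^2 = 563.6 g/m^2

563.6 g/m^2


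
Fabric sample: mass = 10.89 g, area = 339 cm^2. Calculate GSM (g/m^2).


Formula: GSM = mass_g / area_m2
Step 1: Convert area: 339 cm^2 = 339 / 10000 = 0.0339 m^2
Step 2: GSM = 10.89 g / 0.0339 m^2 = 321.2 g/m^2

321.2 g/m^2


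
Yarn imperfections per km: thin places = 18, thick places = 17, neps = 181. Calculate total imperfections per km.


Formula: Total = thin places + thick places + neps
Total = 18 + 17 + 181
Total = 216 imperfections/km

216 imperfections/km


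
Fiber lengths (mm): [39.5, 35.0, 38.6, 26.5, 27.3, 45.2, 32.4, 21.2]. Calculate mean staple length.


Formula: Mean = sum of lengths / count
Sum = 39.5 + 35.0 + 38.6 + 26.5 + 27.3 + 45.2 + 32.4 + 21.2
Sum = 265.7 mm
Mean = 265.7 / 8 = 33.21 mm

33.21 mm


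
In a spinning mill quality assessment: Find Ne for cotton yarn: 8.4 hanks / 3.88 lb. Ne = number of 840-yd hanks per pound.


Formula: Ne = hanks / mass_lb
Substituting: Ne = 8.4 / 3.88
Ne = 2.2

2.2 Ne


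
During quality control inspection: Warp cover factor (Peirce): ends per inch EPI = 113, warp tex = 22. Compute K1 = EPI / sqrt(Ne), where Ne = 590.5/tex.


Formula: K1 = EPI / sqrt(Ne), with Ne = 590.5 / tex_warp
Step 1: Ne = 590.5 / 22 = 26.841
Step 2: sqrt(Ne) = sqrt(26.841) = 5.1808
Step 3: K1 = 113 / 5.1808 = 21.8

21.8


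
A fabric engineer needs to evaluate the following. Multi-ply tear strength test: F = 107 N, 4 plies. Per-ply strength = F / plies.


Formula: Per-ply strength = Total force / Number of plies
Per-ply = 107 N / 4
Per-ply = 26.75 N

26.75 N


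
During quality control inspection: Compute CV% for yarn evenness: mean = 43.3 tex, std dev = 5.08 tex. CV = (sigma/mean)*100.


Formula: CV% = (standard deviation / mean) * 100
Step 1: Ratio = 5.08 / 43.3 = 0.117321
Step 2: CV% = 0.117321 * 100 = 11.7321% ≈ 11.7%

11.7%


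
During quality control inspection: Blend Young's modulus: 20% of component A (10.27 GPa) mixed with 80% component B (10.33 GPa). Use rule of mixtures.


Formula: Blend property = (fraction_A * property_A) + (fraction_B * property_B)
Step 1: Contribution A = 20/100 * 10.27 GPa = 2.054 GPa
Step 2: Contribution B = 80/100 * 10.33 GPa = 8.264 GPa
Step 3: Blend Young's modulus = 2.054 + 8.264 = 10.318 GPa

10.318 GPa


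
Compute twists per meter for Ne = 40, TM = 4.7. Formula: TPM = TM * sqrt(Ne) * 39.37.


Formula: TPM = TM * sqrt(Ne) * 39.37
Step 1: sqrt(Ne) = sqrt(40) = 6.3246
Step 2: TM * sqrt(Ne) = 4.7 * 6.3246 = 29.7256
Step 3: TPM = 29.7256 * 39.37 = 1170 twists/m

1170 twists/m


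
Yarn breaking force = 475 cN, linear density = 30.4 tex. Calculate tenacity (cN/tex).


Formula: Tenacity = Breaking force / Linear density
Tenacity = 475 cN / 30.4 tex
Tenacity = 15.63 cN/tex

15.63 cN/tex


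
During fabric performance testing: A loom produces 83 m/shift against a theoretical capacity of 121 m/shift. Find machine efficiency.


Formula: Efficiency% = (Actual output / Theoretical output) * 100
Efficiency% = (83 / 121) * 100
Efficiency% = 0.68595 * 100 = 68.595% ≈ 68.6%

68.6%


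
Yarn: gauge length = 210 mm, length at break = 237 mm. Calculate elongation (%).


Formula: Elongation (%) = ((L_break - L0) / L0) * 100
Step 1: Extension = 237 - 210 = 27 mm
Step 2: Elongation = (27 / 210) * 100
Step 3: Elongation = 0.128571 * 100 = 12.8571% ≈ 12.9%

12.9%


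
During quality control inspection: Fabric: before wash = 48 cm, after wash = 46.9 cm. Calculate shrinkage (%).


Formula: Shrinkage% = ((L_before - L_after) / L_before) * 100
Step 1: Shrinkage = 48 - 46.9 = 1.1 cm
Step 2: Shrinkage% = (1.1 / 48) * 100
Step 3: Shrinkage% = 0.022917 * 100 = 2.2917% ≈ 2.3%

2.3%
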